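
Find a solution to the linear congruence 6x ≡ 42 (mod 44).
x ≡ 7 (mod 22)

gcd(6, 44) = 2, which divides 42, so solutions exist.
Divide through by 2: 3x ≡ 21 (mod 22).
Find 3^(-1) mod 22 by the extended Euclidean algorithm:
22 = 7 × 3 + 1  ⟹  1 = (1)·22 + (-7)·3
So (-7)·3 ≡ 1 (mod 22), i.e. 3^(-1) ≡ -7 ≡ 15 (mod 22).
x ≡ 15 × 21 = 315 ≡ 7 (mod 22).
Check: 6 × 7 = 42 ≡ 42 (mod 44).
x ≡ 7 (mod 22), giving 2 solutions mod 44.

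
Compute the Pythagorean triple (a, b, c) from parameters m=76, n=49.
(3375, 7448, 8177)

Euclid's formula: a = m² - n², b = 2mn, c = m² + n²
m = 76, n = 49
a = 76² - 49² = 5776 - 2401 = 3375
b = 2 × 76 × 49 = 7448
c = 76² + 49² = 5776 + 2401 = 8177
Verification: 3375² + 7448² = 11390625 + 55472704 = 66863329 = 8177² ✓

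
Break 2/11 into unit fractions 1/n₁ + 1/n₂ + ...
1/6 + 1/66

Greedy algorithm:
2/11: ceiling(11/2) = 6, use 1/6
1/66: ceiling(66/1) = 66, use 1/66
Result: 2/11 = 1/6 + 1/66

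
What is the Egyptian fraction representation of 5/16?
1/4 + 1/16

Greedy algorithm:
5/16: ceiling(16/5) = 4, use 1/4
1/16: ceiling(16/1) = 16, use 1/16
Result: 5/16 = 1/4 + 1/16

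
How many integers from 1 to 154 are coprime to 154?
60

154 = 2 × 7 × 11
φ(n) = n × ∏(1 - 1/p) for each prime p dividing n
φ(154) = 154 × (1 - 1/2) × (1 - 1/7) × (1 - 1/11) = 60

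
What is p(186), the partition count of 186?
1171432692373

p(n) counts ways to write n as a sum of positive integers (order ignored).
Euler's pentagonal recurrence: p(k) = p(k-1) + p(k-2) - p(k-5) - p(k-7) + p(k-12) + p(k-15) - ... (offsets j(3j∓1)/2, signs ++--, p(0)=1, p(<0)=0).
DP table for k = 0..185: p(0)=1, p(1)=1, p(2)=2, p(3)=3, p(4)=5, p(5)=7, p(6)=11, p(7)=15, p(8)=22, p(9)=30, p(10)=42, p(11)=56, p(12)=77, p(13)=101, p(14)=135, p(15)=176, p(16)=231, p(17)=297, p(18)=385, p(19)=490, p(20)=627, p(21)=792, p(22)=1002, p(23)=1255, p(24)=1575, p(25)=1958, p(26)=2436, p(27)=3010, p(28)=3718, p(29)=4565, p(30)=5604, p(31)=6842, p(32)=8349, p(33)=10143, p(34)=12310, p(35)=14883, p(36)=17977, p(37)=21637, p(38)=26015, p(39)=31185, p(40)=37338, p(41)=44583, p(42)=53174, p(43)=63261, p(44)=75175, p(45)=89134, p(46)=105558, p(47)=124754, p(48)=147273, p(49)=173525, p(50)=204226, p(51)=239943, p(52)=281589, p(53)=329931, p(54)=386155, p(55)=451276, p(56)=526823, p(57)=614154, p(58)=715220, p(59)=831820, p(60)=966467, p(61)=1121505, p(62)=1300156, p(63)=1505499, p(64)=1741630, p(65)=2012558, p(66)=2323520, p(67)=2679689, p(68)=3087735, p(69)=3554345, p(70)=4087968, p(71)=4697205, p(72)=5392783, p(73)=6185689, p(74)=7089500, p(75)=8118264, p(76)=9289091, p(77)=10619863, p(78)=12132164, p(79)=13848650, p(80)=15796476, p(81)=18004327, p(82)=20506255, p(83)=23338469, p(84)=26543660, p(85)=30167357, p(86)=34262962, p(87)=38887673, p(88)=44108109, p(89)=49995925, p(90)=56634173, p(91)=64112359, p(92)=72533807, p(93)=82010177, p(94)=92669720, p(95)=104651419, p(96)=118114304, p(97)=133230930, p(98)=150198136, p(99)=169229875, p(100)=190569292, p(101)=214481126, p(102)=241265379, p(103)=271248950, p(104)=304801365, p(105)=342325709, p(106)=384276336, p(107)=431149389, p(108)=483502844, p(109)=541946240, p(110)=607163746, p(111)=679903203, p(112)=761002156, p(113)=851376628, p(114)=952050665, p(115)=1064144451, p(116)=1188908248, p(117)=1327710076, p(118)=1482074143, p(119)=1653668665, p(120)=1844349560, p(121)=2056148051, p(122)=2291320912, p(123)=2552338241, p(124)=2841940500, p(125)=3163127352, p(126)=3519222692, p(127)=3913864295, p(128)=4351078600, p(129)=4835271870, p(130)=5371315400, p(131)=5964539504, p(132)=6620830889, p(133)=7346629512, p(134)=8149040695, p(135)=9035836076, p(136)=10015581680, p(137)=11097645016, p(138)=12292341831, p(139)=13610949895, p(140)=15065878135, p(141)=16670689208, p(142)=18440293320, p(143)=20390982757, p(144)=22540654445, p(145)=24908858009, p(146)=27517052599, p(147)=30388671978, p(148)=33549419497, p(149)=37027355200, p(150)=40853235313, p(151)=45060624582, p(152)=49686288421, p(153)=54770336324, p(154)=60356673280, p(155)=66493182097, p(156)=73232243759, p(157)=80630964769, p(158)=88751778802, p(159)=97662728555, p(160)=107438159466, p(161)=118159068427, p(162)=129913904637, p(163)=142798995930, p(164)=156919475295, p(165)=172389800255, p(166)=189334822579, p(167)=207890420102, p(168)=228204732751, p(169)=250438925115, p(170)=274768617130, p(171)=301384802048, p(172)=330495499613, p(173)=362326859895, p(174)=397125074750, p(175)=435157697830, p(176)=476715857290, p(177)=522115831195, p(178)=571701605655, p(179)=625846753120, p(180)=684957390936, p(181)=749474411781, p(182)=819876908323, p(183)=896684817527, p(184)=980462880430, p(185)=1071823774337.
Final step: p(186) = p(185) + p(184) - p(181) - p(179) + p(174) + p(171) - p(164) - p(160) + p(151) + p(146) - p(135) - p(129) + p(116) + p(109) - p(94) - p(86) + p(69) + p(60) - p(41) - p(31) + p(10)
= 1071823774337 + 980462880430 - 749474411781 - 625846753120 + 397125074750 + 301384802048 - 156919475295 - 107438159466 + 45060624582 + 27517052599 - 9035836076 - 4835271870 + 1188908248 + 541946240 - 92669720 - 34262962 + 3554345 + 966467 - 44583 - 6842 + 42
= 1171432692373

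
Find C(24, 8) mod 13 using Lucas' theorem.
9

Using Lucas' theorem:
Write n=24 and k=8 in base 13:
n in base 13: [1, 11]
k in base 13: [0, 8]
C(24,8) mod 13 = ∏ C(n_i, k_i) mod 13
Digit binomials (mod 13): C(1,0) = 1; C(11,8) = 165 ≡ 9
Product: 1 × 9 = 9 ≡ 9 (mod 13)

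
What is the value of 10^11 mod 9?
1

Repeated squaring. Binary of 11 = 1011.
10^1 ≡ 1 (mod 9); 10^2 ≡ 1 (mod 9); 10^4 ≡ 1 (mod 9); 10^8 ≡ 1 (mod 9)
10^11 = 10^1 × 10^2 × 10^8 ≡ 1 (mod 9)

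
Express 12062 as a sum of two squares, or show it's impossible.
Not possible

Factorization: 12062 = 2 × 37 × 163
By Fermat: n is sum of two squares iff every prime p ≡ 3 (mod 4) appears to even power.
Prime(s) ≡ 3 (mod 4) with odd exponent: [(163, 1)]
Therefore 12062 cannot be expressed as a² + b².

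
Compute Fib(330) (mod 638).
572

Matrix identity: Q^n = [[F_(n+1), F_n], [F_n, F_(n-1)]] with Q = [[1,1],[1,0]].
n = 330 = 101001010₂. Square-and-multiply, entries mod 638:
Q^1 = [[1,1],[1,0]]
Q^2 = (Q^1)² = [[2,1],[1,1]]
Q^5 = (Q^2)²·Q = [[8,5],[5,3]]
Q^10 = (Q^5)² = [[89,55],[55,34]]
Q^20 = (Q^10)² = [[100,385],[385,353]]
Q^41 = (Q^20)²·Q = [[232,1],[1,231]]
Q^82 = (Q^41)² = [[233,463],[463,408]]
Q^165 = (Q^82)²·Q = [[173,60],[60,113]]
Q^330 = (Q^165)² = [[353,572],[572,419]]
F_330 mod 638 = Q^330[0][1] = 572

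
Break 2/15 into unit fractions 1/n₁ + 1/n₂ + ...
1/8 + 1/120

Greedy algorithm:
2/15: ceiling(15/2) = 8, use 1/8
1/120: ceiling(120/1) = 120, use 1/120
Result: 2/15 = 1/8 + 1/120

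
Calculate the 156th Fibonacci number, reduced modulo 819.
207

Matrix identity: Q^n = [[F_(n+1), F_n], [F_n, F_(n-1)]] with Q = [[1,1],[1,0]].
n = 156 = 10011100₂. Square-and-multiply, entries mod 819:
Q^1 = [[1,1],[1,0]]
Q^2 = (Q^1)² = [[2,1],[1,1]]
Q^4 = (Q^2)² = [[5,3],[3,2]]
Q^9 = (Q^4)²·Q = [[55,34],[34,21]]
Q^19 = (Q^9)²·Q = [[213,86],[86,127]]
Q^39 = (Q^19)²·Q = [[105,349],[349,575]]
Q^78 = (Q^39)² = [[148,629],[629,338]]
Q^156 = (Q^78)² = [[674,207],[207,467]]
F_156 mod 819 = Q^156[0][1] = 207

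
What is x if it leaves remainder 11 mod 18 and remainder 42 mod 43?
515

Using Chinese Remainder Theorem:
M = 18 × 43 = 774
M1 = 43, M2 = 18
y1 = 43^(-1) mod 18 = 13
y2 = 18^(-1) mod 43 = 12
x = (11×43×13 + 42×18×12) mod 774 = 515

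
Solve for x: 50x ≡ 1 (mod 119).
50

gcd(50, 119) = 1, so the inverse exists.
Extended Euclidean algorithm on (119, 50):
119 = 2 × 50 + 19  ⟹  19 = (1)·119 + (-2)·50
50 = 2 × 19 + 12  ⟹  12 = (-2)·119 + (5)·50
19 = 1 × 12 + 7  ⟹  7 = (3)·119 + (-7)·50
12 = 1 × 7 + 5  ⟹  5 = (-5)·119 + (12)·50
7 = 1 × 5 + 2  ⟹  2 = (8)·119 + (-19)·50
5 = 2 × 2 + 1  ⟹  1 = (-21)·119 + (50)·50
So (50)·50 ≡ 1 (mod 119), i.e. 50^(-1) ≡ 50 (mod 119).
Check: 50 × 50 = 2500 ≡ 1 (mod 119)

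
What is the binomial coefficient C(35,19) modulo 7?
0

Using Lucas' theorem:
Write n=35 and k=19 in base 7:
n in base 7: [5, 0]
k in base 7: [2, 5]
C(35,19) mod 7 = ∏ C(n_i, k_i) mod 7
Digit binomials (mod 7): C(5,2) = 10 ≡ 3; C(0,5) = 0 (k_i > n_i)
Product: 3 × 0 = 0 ≡ 0 (mod 7)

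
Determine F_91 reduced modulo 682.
1

Matrix identity: Q^n = [[F_(n+1), F_n], [F_n, F_(n-1)]] with Q = [[1,1],[1,0]].
n = 91 = 1011011₂. Square-and-multiply, entries mod 682:
Q^1 = [[1,1],[1,0]]
Q^2 = (Q^1)² = [[2,1],[1,1]]
Q^5 = (Q^2)²·Q = [[8,5],[5,3]]
Q^11 = (Q^5)²·Q = [[144,89],[89,55]]
Q^22 = (Q^11)² = [[13,661],[661,34]]
Q^45 = (Q^22)²·Q = [[305,610],[610,377]]
Q^91 = (Q^45)²·Q = [[1,1],[1,0]]
F_91 mod 682 = Q^91[0][1] = 1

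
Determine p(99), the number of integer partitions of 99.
169229875

p(n) counts ways to write n as a sum of positive integers (order ignored).
Euler's pentagonal recurrence: p(k) = p(k-1) + p(k-2) - p(k-5) - p(k-7) + p(k-12) + p(k-15) - ... (offsets j(3j∓1)/2, signs ++--, p(0)=1, p(<0)=0).
DP table for k = 0..98: p(0)=1, p(1)=1, p(2)=2, p(3)=3, p(4)=5, p(5)=7, p(6)=11, p(7)=15, p(8)=22, p(9)=30, p(10)=42, p(11)=56, p(12)=77, p(13)=101, p(14)=135, p(15)=176, p(16)=231, p(17)=297, p(18)=385, p(19)=490, p(20)=627, p(21)=792, p(22)=1002, p(23)=1255, p(24)=1575, p(25)=1958, p(26)=2436, p(27)=3010, p(28)=3718, p(29)=4565, p(30)=5604, p(31)=6842, p(32)=8349, p(33)=10143, p(34)=12310, p(35)=14883, p(36)=17977, p(37)=21637, p(38)=26015, p(39)=31185, p(40)=37338, p(41)=44583, p(42)=53174, p(43)=63261, p(44)=75175, p(45)=89134, p(46)=105558, p(47)=124754, p(48)=147273, p(49)=173525, p(50)=204226, p(51)=239943, p(52)=281589, p(53)=329931, p(54)=386155, p(55)=451276, p(56)=526823, p(57)=614154, p(58)=715220, p(59)=831820, p(60)=966467, p(61)=1121505, p(62)=1300156, p(63)=1505499, p(64)=1741630, p(65)=2012558, p(66)=2323520, p(67)=2679689, p(68)=3087735, p(69)=3554345, p(70)=4087968, p(71)=4697205, p(72)=5392783, p(73)=6185689, p(74)=7089500, p(75)=8118264, p(76)=9289091, p(77)=10619863, p(78)=12132164, p(79)=13848650, p(80)=15796476, p(81)=18004327, p(82)=20506255, p(83)=23338469, p(84)=26543660, p(85)=30167357, p(86)=34262962, p(87)=38887673, p(88)=44108109, p(89)=49995925, p(90)=56634173, p(91)=64112359, p(92)=72533807, p(93)=82010177, p(94)=92669720, p(95)=104651419, p(96)=118114304, p(97)=133230930, p(98)=150198136.
Final step: p(99) = p(98) + p(97) - p(94) - p(92) + p(87) + p(84) - p(77) - p(73) + p(64) + p(59) - p(48) - p(42) + p(29) + p(22) - p(7)
= 150198136 + 133230930 - 92669720 - 72533807 + 38887673 + 26543660 - 10619863 - 6185689 + 1741630 + 831820 - 147273 - 53174 + 4565 + 1002 - 15
= 169229875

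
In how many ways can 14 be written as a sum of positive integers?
135

p(n) counts ways to write n as a sum of positive integers (order ignored).
Euler's pentagonal recurrence: p(k) = p(k-1) + p(k-2) - p(k-5) - p(k-7) + p(k-12) + p(k-15) - ... (offsets j(3j∓1)/2, signs ++--, p(0)=1, p(<0)=0).
DP table for k = 0..13: p(0)=1, p(1)=1, p(2)=2, p(3)=3, p(4)=5, p(5)=7, p(6)=11, p(7)=15, p(8)=22, p(9)=30, p(10)=42, p(11)=56, p(12)=77, p(13)=101.
Final step: p(14) = p(13) + p(12) - p(9) - p(7) + p(2)
= 101 + 77 - 30 - 15 + 2
= 135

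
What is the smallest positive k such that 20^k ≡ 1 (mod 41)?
20

41 is prime, so ord(20) divides φ(41) = 40.
Divisors of 40: 1, 2, 4, 5, 8, 10, 20, 40.
Repeated squaring: 20^1 ≡ 20, 20^2 ≡ 31, 20^4 ≡ 18, 20^8 ≡ 37, 20^16 ≡ 16, 20^32 ≡ 10 (mod 41).
Test 20^d mod 41 for each divisor d in increasing order:
20^1 ≡ 20
20^2 ≡ 31
20^4 ≡ 18
20^5 = 20^4·20^1 ≡ 32
20^8 ≡ 37
20^10 = 20^8·20^2 ≡ 40
20^20 = 20^16·20^4 ≡ 1  ← first divisor giving 1
The order is 20.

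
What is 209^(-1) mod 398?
219

gcd(209, 398) = 1, so the inverse exists.
Extended Euclidean algorithm on (398, 209):
398 = 1 × 209 + 189  ⟹  189 = (1)·398 + (-1)·209
209 = 1 × 189 + 20  ⟹  20 = (-1)·398 + (2)·209
189 = 9 × 20 + 9  ⟹  9 = (10)·398 + (-19)·209
20 = 2 × 9 + 2  ⟹  2 = (-21)·398 + (40)·209
9 = 4 × 2 + 1  ⟹  1 = (94)·398 + (-179)·209
So (-179)·209 ≡ 1 (mod 398), i.e. 209^(-1) ≡ -179 ≡ 219 (mod 398).
Check: 209 × 219 = 45771 ≡ 1 (mod 398)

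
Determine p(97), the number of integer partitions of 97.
133230930

p(n) counts ways to write n as a sum of positive integers (order ignored).
Euler's pentagonal recurrence: p(k) = p(k-1) + p(k-2) - p(k-5) - p(k-7) + p(k-12) + p(k-15) - ... (offsets j(3j∓1)/2, signs ++--, p(0)=1, p(<0)=0).
DP table for k = 0..96: p(0)=1, p(1)=1, p(2)=2, p(3)=3, p(4)=5, p(5)=7, p(6)=11, p(7)=15, p(8)=22, p(9)=30, p(10)=42, p(11)=56, p(12)=77, p(13)=101, p(14)=135, p(15)=176, p(16)=231, p(17)=297, p(18)=385, p(19)=490, p(20)=627, p(21)=792, p(22)=1002, p(23)=1255, p(24)=1575, p(25)=1958, p(26)=2436, p(27)=3010, p(28)=3718, p(29)=4565, p(30)=5604, p(31)=6842, p(32)=8349, p(33)=10143, p(34)=12310, p(35)=14883, p(36)=17977, p(37)=21637, p(38)=26015, p(39)=31185, p(40)=37338, p(41)=44583, p(42)=53174, p(43)=63261, p(44)=75175, p(45)=89134, p(46)=105558, p(47)=124754, p(48)=147273, p(49)=173525, p(50)=204226, p(51)=239943, p(52)=281589, p(53)=329931, p(54)=386155, p(55)=451276, p(56)=526823, p(57)=614154, p(58)=715220, p(59)=831820, p(60)=966467, p(61)=1121505, p(62)=1300156, p(63)=1505499, p(64)=1741630, p(65)=2012558, p(66)=2323520, p(67)=2679689, p(68)=3087735, p(69)=3554345, p(70)=4087968, p(71)=4697205, p(72)=5392783, p(73)=6185689, p(74)=7089500, p(75)=8118264, p(76)=9289091, p(77)=10619863, p(78)=12132164, p(79)=13848650, p(80)=15796476, p(81)=18004327, p(82)=20506255, p(83)=23338469, p(84)=26543660, p(85)=30167357, p(86)=34262962, p(87)=38887673, p(88)=44108109, p(89)=49995925, p(90)=56634173, p(91)=64112359, p(92)=72533807, p(93)=82010177, p(94)=92669720, p(95)=104651419, p(96)=118114304.
Final step: p(97) = p(96) + p(95) - p(92) - p(90) + p(85) + p(82) - p(75) - p(71) + p(62) + p(57) - p(46) - p(40) + p(27) + p(20) - p(5)
= 118114304 + 104651419 - 72533807 - 56634173 + 30167357 + 20506255 - 8118264 - 4697205 + 1300156 + 614154 - 105558 - 37338 + 3010 + 627 - 7
= 133230930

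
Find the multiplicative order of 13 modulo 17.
4

17 is prime, so ord(13) divides φ(17) = 16.
Divisors of 16: 1, 2, 4, 8, 16.
Repeated squaring: 13^1 ≡ 13, 13^2 ≡ 16, 13^4 ≡ 1, 13^8 ≡ 1, 13^16 ≡ 1 (mod 17).
Test 13^d mod 17 for each divisor d in increasing order:
13^1 ≡ 13
13^2 ≡ 16
13^4 ≡ 1  ← first divisor giving 1
The order is 4.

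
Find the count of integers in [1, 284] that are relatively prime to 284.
140

284 = 2^2 × 71
φ(n) = n × ∏(1 - 1/p) for each prime p dividing n
φ(284) = 284 × (1 - 1/2) × (1 - 1/71) = 140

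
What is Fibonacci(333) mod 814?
706

Matrix identity: Q^n = [[F_(n+1), F_n], [F_n, F_(n-1)]] with Q = [[1,1],[1,0]].
n = 333 = 101001101₂. Square-and-multiply, entries mod 814:
Q^1 = [[1,1],[1,0]]
Q^2 = (Q^1)² = [[2,1],[1,1]]
Q^5 = (Q^2)²·Q = [[8,5],[5,3]]
Q^10 = (Q^5)² = [[89,55],[55,34]]
Q^20 = (Q^10)² = [[364,253],[253,111]]
Q^41 = (Q^20)²·Q = [[34,331],[331,517]]
Q^83 = (Q^41)²·Q = [[58,13],[13,45]]
Q^166 = (Q^83)² = [[277,525],[525,566]]
Q^333 = (Q^166)²·Q = [[465,706],[706,573]]
F_333 mod 814 = Q^333[0][1] = 706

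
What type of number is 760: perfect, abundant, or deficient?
abundant

Proper divisors of 760: sum = 1 + 2 + 4 + 5 + 8 + 10 + 19 + 20 + 38 + 40 + 76 + 95 + 152 + 190 + 380 = 1040
Since 1040 > 760, 760 is abundant.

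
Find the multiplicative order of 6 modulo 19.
9

19 is prime, so ord(6) divides φ(19) = 18.
Divisors of 18: 1, 2, 3, 6, 9, 18.
Repeated squaring: 6^1 ≡ 6, 6^2 ≡ 17, 6^4 ≡ 4, 6^8 ≡ 16, 6^16 ≡ 9 (mod 19).
Test 6^d mod 19 for each divisor d in increasing order:
6^1 ≡ 6
6^2 ≡ 17
6^3 = 6^2·6^1 ≡ 7
6^6 = 6^4·6^2 ≡ 11
6^9 = 6^8·6^1 ≡ 1  ← first divisor giving 1
The order is 9.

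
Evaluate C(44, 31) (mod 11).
0

Using Lucas' theorem:
Write n=44 and k=31 in base 11:
n in base 11: [4, 0]
k in base 11: [2, 9]
C(44,31) mod 11 = ∏ C(n_i, k_i) mod 11
Digit binomials (mod 11): C(4,2) = 6; C(0,9) = 0 (k_i > n_i)
Product: 6 × 0 = 0 ≡ 0 (mod 11)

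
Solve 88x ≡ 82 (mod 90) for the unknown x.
x ≡ 4 (mod 45)

gcd(88, 90) = 2, which divides 82, so solutions exist.
Divide through by 2: 44x ≡ 41 (mod 45).
Find 44^(-1) mod 45 by the extended Euclidean algorithm:
45 = 1 × 44 + 1  ⟹  1 = (1)·45 + (-1)·44
So (-1)·44 ≡ 1 (mod 45), i.e. 44^(-1) ≡ -1 ≡ 44 (mod 45).
x ≡ 44 × 41 = 1804 ≡ 4 (mod 45).
Check: 88 × 4 = 352 ≡ 82 (mod 90).
x ≡ 4 (mod 45), giving 2 solutions mod 90.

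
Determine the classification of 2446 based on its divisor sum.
deficient

Proper divisors of 2446: sum = 1 + 2 + 1223 = 1226
Since 1226 < 2446, 2446 is deficient.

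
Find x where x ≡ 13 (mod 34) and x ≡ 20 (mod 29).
455

Using Chinese Remainder Theorem:
M = 34 × 29 = 986
M1 = 29, M2 = 34
y1 = 29^(-1) mod 34 = 27
y2 = 34^(-1) mod 29 = 6
x = (13×29×27 + 20×34×6) mod 986 = 455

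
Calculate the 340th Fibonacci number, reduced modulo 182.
3

Matrix identity: Q^n = [[F_(n+1), F_n], [F_n, F_(n-1)]] with Q = [[1,1],[1,0]].
n = 340 = 101010100₂. Square-and-multiply, entries mod 182:
Q^1 = [[1,1],[1,0]]
Q^2 = (Q^1)² = [[2,1],[1,1]]
Q^5 = (Q^2)²·Q = [[8,5],[5,3]]
Q^10 = (Q^5)² = [[89,55],[55,34]]
Q^21 = (Q^10)²·Q = [[57,26],[26,31]]
Q^42 = (Q^21)² = [[103,104],[104,181]]
Q^85 = (Q^42)²·Q = [[1,131],[131,52]]
Q^170 = (Q^85)² = [[54,27],[27,27]]
Q^340 = (Q^170)² = [[5,3],[3,2]]
F_340 mod 182 = Q^340[0][1] = 3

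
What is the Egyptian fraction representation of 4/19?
1/5 + 1/95

Greedy algorithm:
4/19: ceiling(19/4) = 5, use 1/5
1/95: ceiling(95/1) = 95, use 1/95
Result: 4/19 = 1/5 + 1/95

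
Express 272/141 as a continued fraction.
[1; 1, 13, 10]

Euclidean algorithm steps:
272 = 1 × 141 + 131
141 = 1 × 131 + 10
131 = 13 × 10 + 1
10 = 10 × 1 + 0
Continued fraction: [1; 1, 13, 10]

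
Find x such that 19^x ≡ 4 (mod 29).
22

Baby-step giant-step with step n = ⌈√29⌉ = 6.
Baby steps 19^j mod 29 (j:value) for j=0..5: 0:1, 1:19, 2:13, 3:15, 4:24, 5:21.
Giant-step multiplier: 19^(-6) ≡ 19^(28-6) = 19^22 ≡ 4 (mod 29).
Giant steps γ_i = 4·4^i mod 29: γ_0=4, γ_1=16, γ_2=6, γ_3=24 (in table at j=4).
x = i·n + j = 3·6 + 4 = 22.
Check: 19^22 ≡ 4 (mod 29).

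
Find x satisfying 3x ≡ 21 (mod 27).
x ≡ 7 (mod 9)

gcd(3, 27) = 3, which divides 21, so solutions exist.
Divide through by 3: x ≡ 7 (mod 9).
The coefficient of x is now 1, so x ≡ 7 (mod 9).
Check: 3 × 7 = 21 ≡ 21 (mod 27).
x ≡ 7 (mod 9), giving 3 solutions mod 27.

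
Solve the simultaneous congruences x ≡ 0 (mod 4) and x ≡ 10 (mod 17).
44

Using Chinese Remainder Theorem:
M = 4 × 17 = 68
M1 = 17, M2 = 4
y1 = 17^(-1) mod 4 = 1
y2 = 4^(-1) mod 17 = 13
x = (0×17×1 + 10×4×13) mod 68 = 44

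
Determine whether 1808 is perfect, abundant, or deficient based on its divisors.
deficient

Proper divisors of 1808: sum = 1 + 2 + 4 + 8 + 16 + 113 + 226 + 452 + 904 = 1726
Since 1726 < 1808, 1808 is deficient.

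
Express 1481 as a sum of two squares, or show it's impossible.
16² + 35² (a=16, b=35)

Factorization: 1481 = 1481
By Fermat: n is sum of two squares iff every prime p ≡ 3 (mod 4) appears to even power.
All primes ≡ 3 (mod 4) appear to even power.
Search a = 0, 1, 2, … for 1481 - a² a perfect square: first hit at a = 16: 1481 - 256 = 1225 = 35².
1481 = 16² + 35² = 256 + 1225 ✓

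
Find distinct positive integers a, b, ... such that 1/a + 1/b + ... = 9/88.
1/10 + 1/440

Greedy algorithm:
9/88: ceiling(88/9) = 10, use 1/10
1/440: ceiling(440/1) = 440, use 1/440
Result: 9/88 = 1/10 + 1/440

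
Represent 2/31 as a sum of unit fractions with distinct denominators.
1/16 + 1/496

Greedy algorithm:
2/31: ceiling(31/2) = 16, use 1/16
1/496: ceiling(496/1) = 496, use 1/496
Result: 2/31 = 1/16 + 1/496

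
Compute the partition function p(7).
15

p(n) counts ways to write n as a sum of positive integers (order ignored).
Examples: 7; 6 + 1; 5 + 2; 5 + 1 + 1; 4 + 3; ... (15 total)
p(7) = 15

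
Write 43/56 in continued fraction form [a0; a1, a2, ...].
[0; 1, 3, 3, 4]

Euclidean algorithm steps:
43 = 0 × 56 + 43
56 = 1 × 43 + 13
43 = 3 × 13 + 4
13 = 3 × 4 + 1
4 = 4 × 1 + 0
Continued fraction: [0; 1, 3, 3, 4]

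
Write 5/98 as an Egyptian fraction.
1/20 + 1/980

Greedy algorithm:
5/98: ceiling(98/5) = 20, use 1/20
1/980: ceiling(980/1) = 980, use 1/980
Result: 5/98 = 1/20 + 1/980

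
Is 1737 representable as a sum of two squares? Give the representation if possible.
21² + 36² (a=21, b=36)

Factorization: 1737 = 3^2 × 193
By Fermat: n is sum of two squares iff every prime p ≡ 3 (mod 4) appears to even power.
All primes ≡ 3 (mod 4) appear to even power.
Search a = 0, 1, 2, … for 1737 - a² a perfect square: first hit at a = 21: 1737 - 441 = 1296 = 36².
1737 = 21² + 36² = 441 + 1296 ✓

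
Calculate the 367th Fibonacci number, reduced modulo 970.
723

Matrix identity: Q^n = [[F_(n+1), F_n], [F_n, F_(n-1)]] with Q = [[1,1],[1,0]].
n = 367 = 101101111₂. Square-and-multiply, entries mod 970:
Q^1 = [[1,1],[1,0]]
Q^2 = (Q^1)² = [[2,1],[1,1]]
Q^5 = (Q^2)²·Q = [[8,5],[5,3]]
Q^11 = (Q^5)²·Q = [[144,89],[89,55]]
Q^22 = (Q^11)² = [[527,251],[251,276]]
Q^45 = (Q^22)²·Q = [[53,260],[260,763]]
Q^91 = (Q^45)²·Q = [[299,569],[569,700]]
Q^183 = (Q^91)²·Q = [[923,912],[912,11]]
Q^367 = (Q^183)²·Q = [[871,723],[723,148]]
F_367 mod 970 = Q^367[0][1] = 723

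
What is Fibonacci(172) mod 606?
339

Matrix identity: Q^n = [[F_(n+1), F_n], [F_n, F_(n-1)]] with Q = [[1,1],[1,0]].
n = 172 = 10101100₂. Square-and-multiply, entries mod 606:
Q^1 = [[1,1],[1,0]]
Q^2 = (Q^1)² = [[2,1],[1,1]]
Q^5 = (Q^2)²·Q = [[8,5],[5,3]]
Q^10 = (Q^5)² = [[89,55],[55,34]]
Q^21 = (Q^10)²·Q = [[137,38],[38,99]]
Q^43 = (Q^21)²·Q = [[93,215],[215,484]]
Q^86 = (Q^43)² = [[334,431],[431,509]]
Q^172 = (Q^86)² = [[377,339],[339,38]]
F_172 mod 606 = Q^172[0][1] = 339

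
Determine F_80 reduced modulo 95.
40

Matrix identity: Q^n = [[F_(n+1), F_n], [F_n, F_(n-1)]] with Q = [[1,1],[1,0]].
n = 80 = 1010000₂. Square-and-multiply, entries mod 95:
Q^1 = [[1,1],[1,0]]
Q^2 = (Q^1)² = [[2,1],[1,1]]
Q^5 = (Q^2)²·Q = [[8,5],[5,3]]
Q^10 = (Q^5)² = [[89,55],[55,34]]
Q^20 = (Q^10)² = [[21,20],[20,1]]
Q^40 = (Q^20)² = [[81,60],[60,21]]
Q^80 = (Q^40)² = [[91,40],[40,51]]
F_80 mod 95 = Q^80[0][1] = 40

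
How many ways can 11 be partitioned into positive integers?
56

p(n) counts ways to write n as a sum of positive integers (order ignored).
Euler's pentagonal recurrence: p(k) = p(k-1) + p(k-2) - p(k-5) - p(k-7) + p(k-12) + p(k-15) - ... (offsets j(3j∓1)/2, signs ++--, p(0)=1, p(<0)=0).
DP table for k = 0..10: p(0)=1, p(1)=1, p(2)=2, p(3)=3, p(4)=5, p(5)=7, p(6)=11, p(7)=15, p(8)=22, p(9)=30, p(10)=42.
Final step: p(11) = p(10) + p(9) - p(6) - p(4)
= 42 + 30 - 11 - 5
= 56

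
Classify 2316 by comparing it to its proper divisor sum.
abundant

Proper divisors of 2316: sum = 1 + 2 + 3 + 4 + 6 + 12 + 193 + 386 + 579 + 772 + 1158 = 3116
Since 3116 > 2316, 2316 is abundant.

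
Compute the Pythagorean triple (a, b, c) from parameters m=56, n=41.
(1455, 4592, 4817)

Euclid's formula: a = m² - n², b = 2mn, c = m² + n²
m = 56, n = 41
a = 56² - 41² = 3136 - 1681 = 1455
b = 2 × 56 × 41 = 4592
c = 56² + 41² = 3136 + 1681 = 4817
Verification: 1455² + 4592² = 2117025 + 21086464 = 23203489 = 4817² ✓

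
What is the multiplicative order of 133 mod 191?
95

191 is prime, so ord(133) divides φ(191) = 190.
Divisors of 190: 1, 2, 5, 10, 19, 38, 95, 190.
Repeated squaring: 133^1 ≡ 133, 133^2 ≡ 117, 133^4 ≡ 128, 133^8 ≡ 149, 133^16 ≡ 45, 133^32 ≡ 115, 133^64 ≡ 46, 133^128 ≡ 15 (mod 191).
Test 133^d mod 191 for each divisor d in increasing order:
133^1 ≡ 133
133^2 ≡ 117
133^5 = 133^4·133^1 ≡ 25
133^10 = 133^8·133^2 ≡ 52
133^19 = 133^16·133^2·133^1 ≡ 39
133^38 = 133^32·133^4·133^2 ≡ 184
133^95 = 133^64·133^16·133^8·133^4·133^2·133^1 ≡ 1  ← first divisor giving 1
The order is 95.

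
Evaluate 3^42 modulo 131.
75

Repeated squaring. Binary of 42 = 101010.
3^1 ≡ 3 (mod 131); 3^2 ≡ 9 (mod 131); 3^4 ≡ 81 (mod 131); 3^8 ≡ 11 (mod 131); 3^16 ≡ 121 (mod 131); 3^32 ≡ 100 (mod 131)
3^42 = 3^2 × 3^8 × 3^32 ≡ 75 (mod 131)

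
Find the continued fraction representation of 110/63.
[1; 1, 2, 1, 15]

Euclidean algorithm steps:
110 = 1 × 63 + 47
63 = 1 × 47 + 16
47 = 2 × 16 + 15
16 = 1 × 15 + 1
15 = 15 × 1 + 0
Continued fraction: [1; 1, 2, 1, 15]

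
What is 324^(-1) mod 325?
324

gcd(324, 325) = 1, so the inverse exists.
Extended Euclidean algorithm on (325, 324):
325 = 1 × 324 + 1  ⟹  1 = (1)·325 + (-1)·324
So (-1)·324 ≡ 1 (mod 325), i.e. 324^(-1) ≡ -1 ≡ 324 (mod 325).
Check: 324 × 324 = 104976 ≡ 1 (mod 325)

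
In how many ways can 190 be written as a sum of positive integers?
1667727404093

p(n) counts ways to write n as a sum of positive integers (order ignored).
Euler's pentagonal recurrence: p(k) = p(k-1) + p(k-2) - p(k-5) - p(k-7) + p(k-12) + p(k-15) - ... (offsets j(3j∓1)/2, signs ++--, p(0)=1, p(<0)=0).
DP table for k = 0..189: p(0)=1, p(1)=1, p(2)=2, p(3)=3, p(4)=5, p(5)=7, p(6)=11, p(7)=15, p(8)=22, p(9)=30, p(10)=42, p(11)=56, p(12)=77, p(13)=101, p(14)=135, p(15)=176, p(16)=231, p(17)=297, p(18)=385, p(19)=490, p(20)=627, p(21)=792, p(22)=1002, p(23)=1255, p(24)=1575, p(25)=1958, p(26)=2436, p(27)=3010, p(28)=3718, p(29)=4565, p(30)=5604, p(31)=6842, p(32)=8349, p(33)=10143, p(34)=12310, p(35)=14883, p(36)=17977, p(37)=21637, p(38)=26015, p(39)=31185, p(40)=37338, p(41)=44583, p(42)=53174, p(43)=63261, p(44)=75175, p(45)=89134, p(46)=105558, p(47)=124754, p(48)=147273, p(49)=173525, p(50)=204226, p(51)=239943, p(52)=281589, p(53)=329931, p(54)=386155, p(55)=451276, p(56)=526823, p(57)=614154, p(58)=715220, p(59)=831820, p(60)=966467, p(61)=1121505, p(62)=1300156, p(63)=1505499, p(64)=1741630, p(65)=2012558, p(66)=2323520, p(67)=2679689, p(68)=3087735, p(69)=3554345, p(70)=4087968, p(71)=4697205, p(72)=5392783, p(73)=6185689, p(74)=7089500, p(75)=8118264, p(76)=9289091, p(77)=10619863, p(78)=12132164, p(79)=13848650, p(80)=15796476, p(81)=18004327, p(82)=20506255, p(83)=23338469, p(84)=26543660, p(85)=30167357, p(86)=34262962, p(87)=38887673, p(88)=44108109, p(89)=49995925, p(90)=56634173, p(91)=64112359, p(92)=72533807, p(93)=82010177, p(94)=92669720, p(95)=104651419, p(96)=118114304, p(97)=133230930, p(98)=150198136, p(99)=169229875, p(100)=190569292, p(101)=214481126, p(102)=241265379, p(103)=271248950, p(104)=304801365, p(105)=342325709, p(106)=384276336, p(107)=431149389, p(108)=483502844, p(109)=541946240, p(110)=607163746, p(111)=679903203, p(112)=761002156, p(113)=851376628, p(114)=952050665, p(115)=1064144451, p(116)=1188908248, p(117)=1327710076, p(118)=1482074143, p(119)=1653668665, p(120)=1844349560, p(121)=2056148051, p(122)=2291320912, p(123)=2552338241, p(124)=2841940500, p(125)=3163127352, p(126)=3519222692, p(127)=3913864295, p(128)=4351078600, p(129)=4835271870, p(130)=5371315400, p(131)=5964539504, p(132)=6620830889, p(133)=7346629512, p(134)=8149040695, p(135)=9035836076, p(136)=10015581680, p(137)=11097645016, p(138)=12292341831, p(139)=13610949895, p(140)=15065878135, p(141)=16670689208, p(142)=18440293320, p(143)=20390982757, p(144)=22540654445, p(145)=24908858009, p(146)=27517052599, p(147)=30388671978, p(148)=33549419497, p(149)=37027355200, p(150)=40853235313, p(151)=45060624582, p(152)=49686288421, p(153)=54770336324, p(154)=60356673280, p(155)=66493182097, p(156)=73232243759, p(157)=80630964769, p(158)=88751778802, p(159)=97662728555, p(160)=107438159466, p(161)=118159068427, p(162)=129913904637, p(163)=142798995930, p(164)=156919475295, p(165)=172389800255, p(166)=189334822579, p(167)=207890420102, p(168)=228204732751, p(169)=250438925115, p(170)=274768617130, p(171)=301384802048, p(172)=330495499613, p(173)=362326859895, p(174)=397125074750, p(175)=435157697830, p(176)=476715857290, p(177)=522115831195, p(178)=571701605655, p(179)=625846753120, p(180)=684957390936, p(181)=749474411781, p(182)=819876908323, p(183)=896684817527, p(184)=980462880430, p(185)=1071823774337, p(186)=1171432692373, p(187)=1280011042268, p(188)=1398341745571, p(189)=1527273599625.
Final step: p(190) = p(189) + p(188) - p(185) - p(183) + p(178) + p(175) - p(168) - p(164) + p(155) + p(150) - p(139) - p(133) + p(120) + p(113) - p(98) - p(90) + p(73) + p(64) - p(45) - p(35) + p(14) + p(3)
= 1527273599625 + 1398341745571 - 1071823774337 - 896684817527 + 571701605655 + 435157697830 - 228204732751 - 156919475295 + 66493182097 + 40853235313 - 13610949895 - 7346629512 + 1844349560 + 851376628 - 150198136 - 56634173 + 6185689 + 1741630 - 89134 - 14883 + 135 + 3
= 1667727404093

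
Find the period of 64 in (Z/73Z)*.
3

73 is prime, so ord(64) divides φ(73) = 72.
Divisors of 72: 1, 2, 3, 4, 6, 8, 9, 12, 18, 24, 36, 72.
Repeated squaring: 64^1 ≡ 64, 64^2 ≡ 8, 64^4 ≡ 64, 64^8 ≡ 8, 64^16 ≡ 64, 64^32 ≡ 8, 64^64 ≡ 64 (mod 73).
Test 64^d mod 73 for each divisor d in increasing order:
64^1 ≡ 64
64^2 ≡ 8
64^3 = 64^2·64^1 ≡ 1  ← first divisor giving 1
The order is 3.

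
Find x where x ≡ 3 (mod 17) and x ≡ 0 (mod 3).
3

Using Chinese Remainder Theorem:
M = 17 × 3 = 51
M1 = 3, M2 = 17
y1 = 3^(-1) mod 17 = 6
y2 = 17^(-1) mod 3 = 2
x = (3×3×6 + 0×17×2) mod 51 = 3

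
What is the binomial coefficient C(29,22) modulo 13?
0

Using Lucas' theorem:
Write n=29 and k=22 in base 13:
n in base 13: [2, 3]
k in base 13: [1, 9]
C(29,22) mod 13 = ∏ C(n_i, k_i) mod 13
Digit binomials (mod 13): C(2,1) = 2; C(3,9) = 0 (k_i > n_i)
Product: 2 × 0 = 0 ≡ 0 (mod 13)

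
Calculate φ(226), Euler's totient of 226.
112

226 = 2 × 113
φ(n) = n × ∏(1 - 1/p) for each prime p dividing n
φ(226) = 226 × (1 - 1/2) × (1 - 1/113) = 112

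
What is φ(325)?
240

325 = 5^2 × 13
φ(n) = n × ∏(1 - 1/p) for each prime p dividing n
φ(325) = 325 × (1 - 1/5) × (1 - 1/13) = 240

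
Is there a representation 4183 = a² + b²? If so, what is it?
Not possible

Factorization: 4183 = 47 × 89
By Fermat: n is sum of two squares iff every prime p ≡ 3 (mod 4) appears to even power.
Prime(s) ≡ 3 (mod 4) with odd exponent: [(47, 1)]
Therefore 4183 cannot be expressed as a² + b².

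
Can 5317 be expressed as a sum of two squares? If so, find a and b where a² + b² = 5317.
31² + 66² (a=31, b=66)

Factorization: 5317 = 13 × 409
By Fermat: n is sum of two squares iff every prime p ≡ 3 (mod 4) appears to even power.
All primes ≡ 3 (mod 4) appear to even power.
Search a = 0, 1, 2, … for 5317 - a² a perfect square: first hit at a = 31: 5317 - 961 = 4356 = 66².
5317 = 31² + 66² = 961 + 4356 ✓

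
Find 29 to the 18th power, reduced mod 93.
70

Repeated squaring. Binary of 18 = 10010.
29^1 ≡ 29 (mod 93); 29^2 ≡ 4 (mod 93); 29^4 ≡ 16 (mod 93); 29^8 ≡ 70 (mod 93); 29^16 ≡ 64 (mod 93)
29^18 = 29^2 × 29^16 ≡ 70 (mod 93)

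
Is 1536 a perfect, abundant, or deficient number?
abundant

Proper divisors of 1536: sum = 1 + 2 + 3 + 4 + 6 + 8 + 12 + 16 + ... + 256 + 384 + 512 + 768 (19 divisors) = 2556
Since 2556 > 1536, 1536 is abundant.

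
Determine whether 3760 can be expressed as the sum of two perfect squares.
Not possible

Factorization: 3760 = 2^4 × 5 × 47
By Fermat: n is sum of two squares iff every prime p ≡ 3 (mod 4) appears to even power.
Prime(s) ≡ 3 (mod 4) with odd exponent: [(47, 1)]
Therefore 3760 cannot be expressed as a² + b².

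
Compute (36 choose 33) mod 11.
1

Using Lucas' theorem:
Write n=36 and k=33 in base 11:
n in base 11: [3, 3]
k in base 11: [3, 0]
C(36,33) mod 11 = ∏ C(n_i, k_i) mod 11
Digit binomials (mod 11): C(3,3) = 1; C(3,0) = 1
Product: 1 × 1 = 1 ≡ 1 (mod 11)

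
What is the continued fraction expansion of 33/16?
[2; 16]

Euclidean algorithm steps:
33 = 2 × 16 + 1
16 = 16 × 1 + 0
Continued fraction: [2; 16]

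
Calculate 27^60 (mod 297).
243

Repeated squaring. Binary of 60 = 111100.
27^1 ≡ 27 (mod 297); 27^2 ≡ 135 (mod 297); 27^4 ≡ 108 (mod 297); 27^8 ≡ 81 (mod 297); 27^16 ≡ 27 (mod 297); 27^32 ≡ 135 (mod 297)
27^60 = 27^4 × 27^8 × 27^16 × 27^32 ≡ 243 (mod 297)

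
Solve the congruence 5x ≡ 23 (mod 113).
x ≡ 95 (mod 113)

gcd(5, 113) = 1, which divides 23, so solutions exist.
Find 5^(-1) mod 113 by the extended Euclidean algorithm:
113 = 22 × 5 + 3  ⟹  3 = (1)·113 + (-22)·5
5 = 1 × 3 + 2  ⟹  2 = (-1)·113 + (23)·5
3 = 1 × 2 + 1  ⟹  1 = (2)·113 + (-45)·5
So (-45)·5 ≡ 1 (mod 113), i.e. 5^(-1) ≡ -45 ≡ 68 (mod 113).
x ≡ 68 × 23 = 1564 ≡ 95 (mod 113).
Check: 5 × 95 = 475 ≡ 23 (mod 113).
Unique solution: x ≡ 95 (mod 113)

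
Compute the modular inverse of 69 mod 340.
69

gcd(69, 340) = 1, so the inverse exists.
Extended Euclidean algorithm on (340, 69):
340 = 4 × 69 + 64  ⟹  64 = (1)·340 + (-4)·69
69 = 1 × 64 + 5  ⟹  5 = (-1)·340 + (5)·69
64 = 12 × 5 + 4  ⟹  4 = (13)·340 + (-64)·69
5 = 1 × 4 + 1  ⟹  1 = (-14)·340 + (69)·69
So (69)·69 ≡ 1 (mod 340), i.e. 69^(-1) ≡ 69 (mod 340).
Check: 69 × 69 = 4761 ≡ 1 (mod 340)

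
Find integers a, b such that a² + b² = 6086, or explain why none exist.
Not possible

Factorization: 6086 = 2 × 17 × 179
By Fermat: n is sum of two squares iff every prime p ≡ 3 (mod 4) appears to even power.
Prime(s) ≡ 3 (mod 4) with odd exponent: [(179, 1)]
Therefore 6086 cannot be expressed as a² + b².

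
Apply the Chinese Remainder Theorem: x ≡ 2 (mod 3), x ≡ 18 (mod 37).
92

Using Chinese Remainder Theorem:
M = 3 × 37 = 111
M1 = 37, M2 = 3
y1 = 37^(-1) mod 3 = 1
y2 = 3^(-1) mod 37 = 25
x = (2×37×1 + 18×3×25) mod 111 = 92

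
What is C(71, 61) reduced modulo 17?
0

Using Lucas' theorem:
Write n=71 and k=61 in base 17:
n in base 17: [4, 3]
k in base 17: [3, 10]
C(71,61) mod 17 = ∏ C(n_i, k_i) mod 17
Digit binomials (mod 17): C(4,3) = 4; C(3,10) = 0 (k_i > n_i)
Product: 4 × 0 = 0 ≡ 0 (mod 17)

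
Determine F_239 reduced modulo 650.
311

Matrix identity: Q^n = [[F_(n+1), F_n], [F_n, F_(n-1)]] with Q = [[1,1],[1,0]].
n = 239 = 11101111₂. Square-and-multiply, entries mod 650:
Q^1 = [[1,1],[1,0]]
Q^3 = (Q^1)²·Q = [[3,2],[2,1]]
Q^7 = (Q^3)²·Q = [[21,13],[13,8]]
Q^14 = (Q^7)² = [[610,377],[377,233]]
Q^29 = (Q^14)²·Q = [[40,79],[79,611]]
Q^59 = (Q^29)²·Q = [[120,41],[41,79]]
Q^119 = (Q^59)²·Q = [[190,481],[481,359]]
Q^239 = (Q^119)²·Q = [[480,311],[311,169]]
F_239 mod 650 = Q^239[0][1] = 311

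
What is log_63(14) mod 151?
53

Baby-step giant-step with step n = ⌈√151⌉ = 13.
Baby steps 63^j mod 151 (j:value) for j=0..12: 0:1, 1:63, 2:43, 3:142, 4:37, 5:66, 6:81, 7:120, 8:10, 9:26, 10:128, 11:61, 12:68.
Giant-step multiplier: 63^(-13) ≡ 63^(150-13) = 63^137 ≡ 89 (mod 151).
Giant steps γ_i = 14·89^i mod 151: γ_0=14, γ_1=38, γ_2=60, γ_3=55, γ_4=63 (in table at j=1).
x = i·n + j = 4·13 + 1 = 53.
Check: 63^53 ≡ 14 (mod 151).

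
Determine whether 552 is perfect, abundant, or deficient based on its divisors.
abundant

Proper divisors of 552: sum = 1 + 2 + 3 + 4 + 6 + 8 + 12 + 23 + 24 + 46 + 69 + 92 + 138 + 184 + 276 = 888
Since 888 > 552, 552 is abundant.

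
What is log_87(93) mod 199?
33

Baby-step giant-step with step n = ⌈√199⌉ = 15.
Baby steps 87^j mod 199 (j:value) for j=0..14: 0:1, 1:87, 2:7, 3:12, 4:49, 5:84, 6:144, 7:190, 8:13, 9:136, 10:91, 11:156, 12:40, 13:97, 14:81.
Giant-step multiplier: 87^(-15) ≡ 87^(198-15) = 87^183 ≡ 17 (mod 199).
Giant steps γ_i = 93·17^i mod 199: γ_0=93, γ_1=188, γ_2=12 (in table at j=3).
x = i·n + j = 2·15 + 3 = 33.
Check: 87^33 ≡ 93 (mod 199).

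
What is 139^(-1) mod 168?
139

gcd(139, 168) = 1, so the inverse exists.
Extended Euclidean algorithm on (168, 139):
168 = 1 × 139 + 29  ⟹  29 = (1)·168 + (-1)·139
139 = 4 × 29 + 23  ⟹  23 = (-4)·168 + (5)·139
29 = 1 × 23 + 6  ⟹  6 = (5)·168 + (-6)·139
23 = 3 × 6 + 5  ⟹  5 = (-19)·168 + (23)·139
6 = 1 × 5 + 1  ⟹  1 = (24)·168 + (-29)·139
So (-29)·139 ≡ 1 (mod 168), i.e. 139^(-1) ≡ -29 ≡ 139 (mod 168).
Check: 139 × 139 = 19321 ≡ 1 (mod 168)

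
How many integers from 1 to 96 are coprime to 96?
32

96 = 2^5 × 3
φ(n) = n × ∏(1 - 1/p) for each prime p dividing n
φ(96) = 96 × (1 - 1/2) × (1 - 1/3) = 32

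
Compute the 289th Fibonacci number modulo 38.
1

Matrix identity: Q^n = [[F_(n+1), F_n], [F_n, F_(n-1)]] with Q = [[1,1],[1,0]].
n = 289 = 100100001₂. Square-and-multiply, entries mod 38:
Q^1 = [[1,1],[1,0]]
Q^2 = (Q^1)² = [[2,1],[1,1]]
Q^4 = (Q^2)² = [[5,3],[3,2]]
Q^9 = (Q^4)²·Q = [[17,34],[34,21]]
Q^18 = (Q^9)² = [[1,0],[0,1]]
Q^36 = (Q^18)² = [[1,0],[0,1]]
Q^72 = (Q^36)² = [[1,0],[0,1]]
Q^144 = (Q^72)² = [[1,0],[0,1]]
Q^289 = (Q^144)²·Q = [[1,1],[1,0]]
F_289 mod 38 = Q^289[0][1] = 1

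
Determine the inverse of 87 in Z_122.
115

gcd(87, 122) = 1, so the inverse exists.
Extended Euclidean algorithm on (122, 87):
122 = 1 × 87 + 35  ⟹  35 = (1)·122 + (-1)·87
87 = 2 × 35 + 17  ⟹  17 = (-2)·122 + (3)·87
35 = 2 × 17 + 1  ⟹  1 = (5)·122 + (-7)·87
So (-7)·87 ≡ 1 (mod 122), i.e. 87^(-1) ≡ -7 ≡ 115 (mod 122).
Check: 87 × 115 = 10005 ≡ 1 (mod 122)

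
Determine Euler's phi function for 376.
184

376 = 2^3 × 47
φ(n) = n × ∏(1 - 1/p) for each prime p dividing n
φ(376) = 376 × (1 - 1/2) × (1 - 1/47) = 184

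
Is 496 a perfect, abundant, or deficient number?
perfect

Proper divisors of 496: sum = 1 + 2 + 4 + 8 + 16 + 31 + 62 + 124 + 248 = 496
Since 496 = 496, 496 is perfect.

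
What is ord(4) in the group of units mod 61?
30

61 is prime, so ord(4) divides φ(61) = 60.
Divisors of 60: 1, 2, 3, 4, 5, 6, 10, 12, 15, 20, 30, 60.
Repeated squaring: 4^1 ≡ 4, 4^2 ≡ 16, 4^4 ≡ 12, 4^8 ≡ 22, 4^16 ≡ 57, 4^32 ≡ 16 (mod 61).
Test 4^d mod 61 for each divisor d in increasing order:
4^1 ≡ 4
4^2 ≡ 16
4^3 = 4^2·4^1 ≡ 3
4^4 ≡ 12
4^5 = 4^4·4^1 ≡ 48
4^6 = 4^4·4^2 ≡ 9
4^10 = 4^8·4^2 ≡ 47
4^12 = 4^8·4^4 ≡ 20
4^15 = 4^8·4^4·4^2·4^1 ≡ 60
4^20 = 4^16·4^4 ≡ 13
4^30 = 4^16·4^8·4^4·4^2 ≡ 1  ← first divisor giving 1
The order is 30.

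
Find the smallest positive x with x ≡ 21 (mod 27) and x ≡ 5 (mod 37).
264

Using Chinese Remainder Theorem:
M = 27 × 37 = 999
M1 = 37, M2 = 27
y1 = 37^(-1) mod 27 = 19
y2 = 27^(-1) mod 37 = 11
x = (21×37×19 + 5×27×11) mod 999 = 264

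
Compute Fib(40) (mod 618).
153

Matrix identity: Q^n = [[F_(n+1), F_n], [F_n, F_(n-1)]] with Q = [[1,1],[1,0]].
n = 40 = 101000₂. Square-and-multiply, entries mod 618:
Q^1 = [[1,1],[1,0]]
Q^2 = (Q^1)² = [[2,1],[1,1]]
Q^5 = (Q^2)²·Q = [[8,5],[5,3]]
Q^10 = (Q^5)² = [[89,55],[55,34]]
Q^20 = (Q^10)² = [[440,585],[585,473]]
Q^40 = (Q^20)² = [[19,153],[153,484]]
F_40 mod 618 = Q^40[0][1] = 153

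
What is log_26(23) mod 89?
15

Baby-step giant-step with step n = ⌈√89⌉ = 10.
Baby steps 26^j mod 89 (j:value) for j=0..9: 0:1, 1:26, 2:53, 3:43, 4:50, 5:54, 6:69, 7:14, 8:8, 9:30.
Giant-step multiplier: 26^(-10) ≡ 26^(88-10) = 26^78 ≡ 72 (mod 89).
Giant steps γ_i = 23·72^i mod 89: γ_0=23, γ_1=54 (in table at j=5).
x = i·n + j = 1·10 + 5 = 15.
Check: 26^15 ≡ 23 (mod 89).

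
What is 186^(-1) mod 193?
55

gcd(186, 193) = 1, so the inverse exists.
Extended Euclidean algorithm on (193, 186):
193 = 1 × 186 + 7  ⟹  7 = (1)·193 + (-1)·186
186 = 26 × 7 + 4  ⟹  4 = (-26)·193 + (27)·186
7 = 1 × 4 + 3  ⟹  3 = (27)·193 + (-28)·186
4 = 1 × 3 + 1  ⟹  1 = (-53)·193 + (55)·186
So (55)·186 ≡ 1 (mod 193), i.e. 186^(-1) ≡ 55 (mod 193).
Check: 186 × 55 = 10230 ≡ 1 (mod 193)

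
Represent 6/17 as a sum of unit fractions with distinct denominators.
1/3 + 1/51

Greedy algorithm:
6/17: ceiling(17/6) = 3, use 1/3
1/51: ceiling(51/1) = 51, use 1/51
Result: 6/17 = 1/3 + 1/51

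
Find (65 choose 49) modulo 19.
0

Using Lucas' theorem:
Write n=65 and k=49 in base 19:
n in base 19: [3, 8]
k in base 19: [2, 11]
C(65,49) mod 19 = ∏ C(n_i, k_i) mod 19
Digit binomials (mod 19): C(3,2) = 3; C(8,11) = 0 (k_i > n_i)
Product: 3 × 0 = 0 ≡ 0 (mod 19)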